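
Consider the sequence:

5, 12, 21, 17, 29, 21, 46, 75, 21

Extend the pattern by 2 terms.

The slot pattern repeats as AAB (period 3), so there are 2 interleaved tracks.
Subsequence A = 5, 12, 17, 29, 46, 75: a Fibonacci-like recurrence a_n = a_{n-1} + a_{n-2}.
Subsequence B = 21, 21, 21: the constant sequence 21.
Position 10 falls in subsequence A as its term 7, giving 121.
The 11th slot belongs to subsequence A; its 8th term is 196.

121, 196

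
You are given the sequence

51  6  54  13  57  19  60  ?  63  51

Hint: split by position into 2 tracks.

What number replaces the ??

Taking every 2nd term gives 2 separate tracks.
Track A = 51, 54, 57, 60, 63: adding 3 each time.
Track B = 6, 13, 19, ?, 51: each term equals the sum of the previous two.
The gap is track B's term 4; the rule gives 32.

32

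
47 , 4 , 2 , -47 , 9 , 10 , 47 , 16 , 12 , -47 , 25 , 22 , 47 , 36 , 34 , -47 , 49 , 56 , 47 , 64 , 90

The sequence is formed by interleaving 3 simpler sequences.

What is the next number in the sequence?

-47

Split by position mod 3: positions 1, 4, 7, … form one track, and each other residue class forms its own.
Track A: 47, -47, 47, -47, 47, -47, 47 — the oscillation 47·(−1)^(n+1).
Track B: 4, 9, 16, 25, 36, 49, 64 — the squares 2², 3², 4², ….
Track C: 2, 10, 12, 22, 34, 56, 90 — a Fibonacci-like recurrence a_n = a_{n-1} + a_{n-2}.
Position 22 falls in track A as its term 8, giving -47.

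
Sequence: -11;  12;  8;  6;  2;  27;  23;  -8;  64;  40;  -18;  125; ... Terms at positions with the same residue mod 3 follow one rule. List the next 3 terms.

57, -28, 216

Split by position mod 3: positions 1, 4, 7, … form one track, and each other residue class forms its own.
Track A = -11, 6, 23, 40: arithmetic with common difference +17.
Track B = 12, 2, -8, -18: linear: a_n = 22 − 10·n.
Track C = 8, 27, 64, 125: consecutive cubes n³ from n = 2.
Term 13 comes from track A (its 5th entry): 57.
Position 14 → track B, term 5 = -28.
Position 15 → track C, term 5 = 216.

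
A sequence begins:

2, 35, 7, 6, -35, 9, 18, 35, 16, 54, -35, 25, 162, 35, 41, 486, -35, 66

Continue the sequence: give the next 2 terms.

1458, 35

The terms cycle through 3 interleaved subsequences.
Stream A: 2, 6, 18, 54, 162, 486. Geometric with ratio 3.
Stream B: 35, -35, 35, -35, 35, -35. Oscillating between 35 and -35.
Stream C: 7, 9, 16, 25, 41, 66. A Fibonacci-like recurrence a_n = a_{n-1} + a_{n-2}.
The 19th slot belongs to stream A; its 7th term is 1458.
Term 20 comes from stream B (its 7th entry): 35.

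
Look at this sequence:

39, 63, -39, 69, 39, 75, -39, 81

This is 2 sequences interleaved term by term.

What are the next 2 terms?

39, 87

Taking every 2nd term gives 2 separate tracks.
Subsequence A: 39, -39, 39, -39. Alternating ±39.
Subsequence B: 63, 69, 75, 81. Linear: a_n = 57 + 6·n.
Position 9 → subsequence A, term 5 = 39.
Term 10 comes from subsequence B (its 5th entry): 87.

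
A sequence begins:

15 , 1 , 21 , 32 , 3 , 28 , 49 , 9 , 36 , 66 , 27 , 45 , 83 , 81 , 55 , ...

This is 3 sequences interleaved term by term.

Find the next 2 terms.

Read the sequence 3 terms at a time; column i is its own pattern.
Track A = 15, 32, 49, 66, 83: arithmetic, step +17.
Track B = 1, 3, 9, 27, 81: successive powers of 3.
Track C = 21, 28, 36, 45, 55: the triangular numbers T_6, T_7, ….
Position 16 falls in track A as its term 6, giving 100.
Position 17 falls in track B as its term 6, giving 243.

100, 243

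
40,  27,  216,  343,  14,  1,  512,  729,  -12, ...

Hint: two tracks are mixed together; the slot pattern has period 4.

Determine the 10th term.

Positions follow the repeating pattern AABB; grouping by letter gives 2 tracks.
Track A is 40, 27, 14, 1, -12, which is arithmetic, step −13.
Track B is 216, 343, 512, 729, which is the cubes 6³, 7³, 8³, ….
Position 10 → track A, term 6 = -25.

-25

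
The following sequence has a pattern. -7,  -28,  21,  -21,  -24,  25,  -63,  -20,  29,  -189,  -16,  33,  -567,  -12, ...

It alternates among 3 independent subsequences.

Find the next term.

Taking every 3rd term gives 3 separate tracks.
Stream A = -7, -21, -63, -189, -567: a geometric progression (common ratio 3).
Stream B = -28, -24, -20, -16, -12: arithmetic, step +4.
Stream C = 21, 25, 29, 33: arithmetic, step +4.
Position 15 falls in stream C as its term 5, giving 37.

37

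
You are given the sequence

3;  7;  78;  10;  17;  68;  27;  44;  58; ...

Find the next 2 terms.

Reading positions in blocks of 3 reveals the pattern AAB — 2 tracks woven together.
Track A: 3, 7, 10, 17, 27, 44. A Fibonacci-like recurrence a_n = a_{n-1} + a_{n-2}.
Track B: 78, 68, 58. Arithmetic, step −10.
Position 10 falls in track A as its term 7, giving 71.
Position 11 → track A, term 8 = 115.

71, 115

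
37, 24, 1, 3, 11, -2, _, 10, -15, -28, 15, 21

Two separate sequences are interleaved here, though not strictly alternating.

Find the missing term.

6

Positions follow the repeating pattern AABB; grouping by letter gives 2 tracks.
Stream A = 37, 24, 11, -2, -15, -28: arithmetic, step −13.
Stream B = 1, 3, ?, 10, 15, 21: triangular numbers n(n+1)/2 for n = 1, 2, ….
The gap is stream B's term 3; the rule gives 6.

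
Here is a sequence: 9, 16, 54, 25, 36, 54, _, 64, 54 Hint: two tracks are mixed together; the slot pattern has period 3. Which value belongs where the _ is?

Positions follow the repeating pattern AAB; grouping by letter gives 2 tracks.
Track A: 9, 16, 25, 36, ?, 64. Consecutive squares n² from n = 3.
Track B: 54, 54, 54. Always 54.
The gap is track A's term 5; the rule gives 49.

49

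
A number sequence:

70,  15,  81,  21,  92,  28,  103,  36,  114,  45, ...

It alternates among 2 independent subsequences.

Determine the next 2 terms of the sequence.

125, 55

Odd-indexed and even-indexed terms follow separate rules.
Stream A: 70, 81, 92, 103, 114 (linear: a_n = 59 + 11·n).
Stream B: 15, 21, 28, 36, 45 (triangular numbers n(n+1)/2 for n = 5, 6, …).
Term 11 comes from stream A (its 6th entry): 125.
The 12th slot belongs to stream B; its 6th term is 55.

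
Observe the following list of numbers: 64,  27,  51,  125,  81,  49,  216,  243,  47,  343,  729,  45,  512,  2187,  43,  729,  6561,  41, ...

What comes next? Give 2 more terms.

Split by position mod 3 into 3 tracks.
Stream A: 64, 125, 216, 343, 512, 729 — consecutive cubes n³ from n = 4.
Stream B: 27, 81, 243, 729, 2187, 6561 — successive powers of 3.
Stream C: 51, 49, 47, 45, 43, 41 — subtracting 2 each time.
Position 19 falls in stream A as its term 7, giving 1000.
Position 20 → stream B, term 7 = 19683.

1000, 19683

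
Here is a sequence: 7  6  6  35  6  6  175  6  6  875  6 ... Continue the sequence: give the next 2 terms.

6, 4375

Reading positions in blocks of 3 reveals the pattern ABB — 2 tracks woven together.
Track A: 7, 35, 175, 875. Geometric with ratio 5.
Track B: 6, 6, 6, 6, 6, 6, 6. Constant 6.
Term 12 comes from track B (its 8th entry): 6.
Term 13 comes from track A (its 5th entry): 4375.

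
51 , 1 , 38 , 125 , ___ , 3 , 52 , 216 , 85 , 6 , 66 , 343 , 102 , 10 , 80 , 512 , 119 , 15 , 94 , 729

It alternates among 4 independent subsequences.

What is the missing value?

Taking every 4th term gives 4 separate tracks.
Subsequence A: 51, ?, 85, 102, 119 — adding 17 each time.
Subsequence B: 1, 3, 6, 10, 15 — the triangular numbers T_1, T_2, ….
Subsequence C: 38, 52, 66, 80, 94 — arithmetic with common difference +14.
Subsequence D: 125, 216, 343, 512, 729 — perfect cubes starting at 5³.
So the missing entry in subsequence A is 68.

68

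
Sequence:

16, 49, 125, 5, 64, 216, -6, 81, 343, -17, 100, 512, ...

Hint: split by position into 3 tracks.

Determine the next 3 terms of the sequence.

-28, 121, 729

Split by position mod 3 into 3 tracks.
Stream A: 16, 5, -6, -17 — arithmetic with common difference −11.
Stream B: 49, 64, 81, 100 — consecutive squares n² from n = 7.
Stream C: 125, 216, 343, 512 — perfect cubes starting at 5³.
Term 13 comes from stream A (its 5th entry): -28.
Position 14 falls in stream B as its term 5, giving 121.
Position 15 falls in stream C as its term 5, giving 729.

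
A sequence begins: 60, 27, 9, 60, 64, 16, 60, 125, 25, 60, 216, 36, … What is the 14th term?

The terms cycle through 3 interleaved subsequences.
Stream A = 60, 60, 60, 60: the constant sequence 60.
Stream B = 27, 64, 125, 216: the cubes 3³, 4³, 5³, ….
Stream C = 9, 16, 25, 36: perfect squares starting at 3².
Position 14 → stream B, term 5 = 343.

343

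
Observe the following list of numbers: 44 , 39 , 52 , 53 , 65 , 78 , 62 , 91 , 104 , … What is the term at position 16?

89

Positions follow the repeating pattern ABB; grouping by letter gives 2 tracks.
Track A: 44, 53, 62 (linear: a_n = 35 + 9·n).
Track B: 39, 52, 65, 78, 91, 104 (adding 13 each time).
Term 16 comes from track A (its 6th entry): 89.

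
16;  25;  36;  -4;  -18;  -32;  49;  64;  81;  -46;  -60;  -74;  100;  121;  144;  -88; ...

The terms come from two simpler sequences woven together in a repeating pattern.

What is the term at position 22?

Positions follow the repeating pattern AAABBB; grouping by letter gives 2 tracks.
Track A: 16, 25, 36, 49, 64, 81, 100, 121, 144. Perfect squares starting at 4².
Track B: -4, -18, -32, -46, -60, -74, -88. Arithmetic, step −14.
Position 22 falls in track B as its term 10, giving -130.

-130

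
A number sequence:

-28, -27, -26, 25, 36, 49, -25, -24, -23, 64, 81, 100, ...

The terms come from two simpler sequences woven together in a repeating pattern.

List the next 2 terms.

-22, -21

The slot pattern repeats as AAABBB (period 6), so there are 2 interleaved tracks.
Subsequence A: -28, -27, -26, -25, -24, -23 (arithmetic, step +1).
Subsequence B: 25, 36, 49, 64, 81, 100 (perfect squares starting at 5²).
Position 13 falls in subsequence A as its term 7, giving -22.
Position 14 falls in subsequence A as its term 8, giving -21.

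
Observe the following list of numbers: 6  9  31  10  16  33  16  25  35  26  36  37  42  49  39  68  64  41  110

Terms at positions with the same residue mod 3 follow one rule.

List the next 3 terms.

Split by position mod 3: positions 1, 4, 7, … form one track, and each other residue class forms its own.
Stream A: 6, 10, 16, 26, 42, 68, 110 — Fibonacci-style (each term is the sum of the two before it).
Stream B: 9, 16, 25, 36, 49, 64 — the squares 3², 4², 5², ….
Stream C: 31, 33, 35, 37, 39, 41 — arithmetic with common difference +2.
Position 20 falls in stream B as its term 7, giving 81.
Position 21 falls in stream C as its term 7, giving 43.
Term 22 comes from stream A (its 8th entry): 178.

81, 43, 178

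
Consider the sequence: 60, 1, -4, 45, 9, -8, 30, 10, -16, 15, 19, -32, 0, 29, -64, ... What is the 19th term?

Split by position mod 3: positions 1, 4, 7, … form one track, and each other residue class forms its own.
Subsequence A: 60, 45, 30, 15, 0. Arithmetic, step −15.
Subsequence B: 1, 9, 10, 19, 29. Fibonacci-style (each term is the sum of the two before it).
Subsequence C: -4, -8, -16, -32, -64. Geometric, ×2 each step.
Term 19 comes from subsequence A (its 7th entry): -30.

-30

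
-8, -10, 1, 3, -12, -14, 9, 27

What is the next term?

The slot pattern repeats as AABB (period 4), so there are 2 interleaved tracks.
Stream A: -8, -10, -12, -14. Arithmetic with common difference −2.
Stream B: 1, 3, 9, 27. Powers of 3.
Term 9 comes from stream A (its 5th entry): -16.

-16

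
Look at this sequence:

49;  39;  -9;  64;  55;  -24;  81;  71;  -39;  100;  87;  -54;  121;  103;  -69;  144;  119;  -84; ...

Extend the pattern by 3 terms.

The terms cycle through 3 interleaved subsequences.
Subsequence A: 49, 64, 81, 100, 121, 144. Perfect squares starting at 7².
Subsequence B: 39, 55, 71, 87, 103, 119. Arithmetic, step +16.
Subsequence C: -9, -24, -39, -54, -69, -84. Linear: a_n = 6 − 15·n.
Position 19 → subsequence A, term 7 = 169.
The 20th slot belongs to subsequence B; its 7th term is 135.
Term 21 comes from subsequence C (its 7th entry): -99.

169, 135, -99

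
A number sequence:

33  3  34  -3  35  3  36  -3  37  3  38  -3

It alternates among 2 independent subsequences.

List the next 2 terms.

Taking every 2nd term gives 2 separate tracks.
Track A: 33, 34, 35, 36, 37, 38 — adding 1 each time.
Track B: 3, -3, 3, -3, 3, -3 — oscillating between 3 and -3.
Position 13 → track A, term 7 = 39.
The 14th slot belongs to track B; its 7th term is 3.

39, 3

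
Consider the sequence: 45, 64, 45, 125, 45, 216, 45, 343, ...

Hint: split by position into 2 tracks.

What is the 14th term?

Positions 1, 3, 5, … form one subsequence and positions 2, 4, 6, … form another.
Subsequence A is 45, 45, 45, 45, which is constant 45.
Subsequence B is 64, 125, 216, 343, which is consecutive cubes n³ from n = 4.
Term 14 comes from subsequence B (its 7th entry): 1000.

1000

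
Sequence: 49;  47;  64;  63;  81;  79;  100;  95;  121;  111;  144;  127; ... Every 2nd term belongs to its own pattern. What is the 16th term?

Positions 1, 3, 5, … form one subsequence and positions 2, 4, 6, … form another.
Subsequence A: 49, 64, 81, 100, 121, 144. Consecutive squares n² from n = 7.
Subsequence B: 47, 63, 79, 95, 111, 127. Adding 16 each time.
The 16th slot belongs to subsequence B; its 8th term is 159.

159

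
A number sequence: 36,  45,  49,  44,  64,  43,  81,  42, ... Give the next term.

100

Positions 1, 3, 5, … form one subsequence and positions 2, 4, 6, … form another.
Track A: 36, 49, 64, 81. Consecutive squares n² from n = 6.
Track B: 45, 44, 43, 42. Arithmetic, step −1.
Position 9 → track A, term 5 = 100.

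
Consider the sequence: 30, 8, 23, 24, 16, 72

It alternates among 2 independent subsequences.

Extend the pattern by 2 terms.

9, 216

Taking every 2nd term gives 2 separate tracks.
Stream A = 30, 23, 16: linear: a_n = 37 − 7·n.
Stream B = 8, 24, 72: a geometric progression (common ratio 3).
Position 7 falls in stream A as its term 4, giving 9.
Position 8 falls in stream B as its term 4, giving 216.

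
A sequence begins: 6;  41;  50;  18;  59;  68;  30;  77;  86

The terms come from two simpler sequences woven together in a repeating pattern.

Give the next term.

Positions follow the repeating pattern ABB; grouping by letter gives 2 tracks.
Stream A: 6, 18, 30. Arithmetic with common difference +12.
Stream B: 41, 50, 59, 68, 77, 86. Arithmetic with common difference +9.
Position 10 → stream A, term 4 = 42.

42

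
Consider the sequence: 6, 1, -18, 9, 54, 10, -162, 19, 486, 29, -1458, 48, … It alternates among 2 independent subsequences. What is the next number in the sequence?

4374

Taking every 2nd term gives 2 separate tracks.
Track A: 6, -18, 54, -162, 486, -1458. Geometric, ×-3 each step.
Track B: 1, 9, 10, 19, 29, 48. Fibonacci-style (each term is the sum of the two before it).
Term 13 comes from track A (its 7th entry): 4374.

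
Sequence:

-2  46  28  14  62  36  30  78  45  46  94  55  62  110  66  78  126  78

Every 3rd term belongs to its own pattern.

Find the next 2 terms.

Split by position mod 3 into 3 tracks.
Stream A: -2, 14, 30, 46, 62, 78 (adding 16 each time).
Stream B: 46, 62, 78, 94, 110, 126 (arithmetic with common difference +16).
Stream C: 28, 36, 45, 55, 66, 78 (triangular numbers starting at T_7).
Position 19 falls in stream A as its term 7, giving 94.
Position 20 falls in stream B as its term 7, giving 142.

94, 142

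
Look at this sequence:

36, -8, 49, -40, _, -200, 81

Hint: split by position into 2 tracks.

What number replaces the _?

64

Taking every 2nd term gives 2 separate tracks.
Stream A: 36, 49, ?, 81. Consecutive squares n² from n = 6.
Stream B: -8, -40, -200. A geometric progression (common ratio 5).
Filling stream A at index 3 by its rule yields 64.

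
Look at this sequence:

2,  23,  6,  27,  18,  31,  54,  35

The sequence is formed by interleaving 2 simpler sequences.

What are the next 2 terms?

162, 39

Odd-indexed and even-indexed terms follow separate rules.
Subsequence A = 2, 6, 18, 54: multiplying by 3 each time.
Subsequence B = 23, 27, 31, 35: adding 4 each time.
Position 9 → subsequence A, term 5 = 162.
Position 10 falls in subsequence B as its term 5, giving 39.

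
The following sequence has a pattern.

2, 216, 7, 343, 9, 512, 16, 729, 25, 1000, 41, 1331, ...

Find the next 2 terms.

66, 1728

The terms cycle through 2 interleaved subsequences.
Track A: 2, 7, 9, 16, 25, 41 — each term equals the sum of the previous two.
Track B: 216, 343, 512, 729, 1000, 1331 — perfect cubes starting at 6³.
Term 13 comes from track A (its 7th entry): 66.
Term 14 comes from track B (its 7th entry): 1728.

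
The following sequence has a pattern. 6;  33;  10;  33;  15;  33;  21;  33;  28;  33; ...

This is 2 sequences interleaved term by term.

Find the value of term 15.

55

Positions 1, 3, 5, … form one subsequence and positions 2, 4, 6, … form another.
Stream A: 6, 10, 15, 21, 28. The triangular numbers T_3, T_4, ….
Stream B: 33, 33, 33, 33, 33. Constant 33.
The 15th slot belongs to stream A; its 8th term is 55.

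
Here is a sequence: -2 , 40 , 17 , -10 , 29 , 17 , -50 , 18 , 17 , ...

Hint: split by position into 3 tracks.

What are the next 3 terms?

-250, 7, 17

Taking every 3rd term gives 3 separate tracks.
Track A: -2, -10, -50 — a geometric progression (common ratio 5).
Track B: 40, 29, 18 — arithmetic with common difference −11.
Track C: 17, 17, 17 — constant 17.
Position 10 falls in track A as its term 4, giving -250.
The 11th slot belongs to track B; its 4th term is 7.
Term 12 comes from track C (its 4th entry): 17.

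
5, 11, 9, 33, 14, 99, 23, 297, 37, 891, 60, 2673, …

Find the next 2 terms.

97, 8019

The terms cycle through 2 interleaved subsequences.
Track A: 5, 9, 14, 23, 37, 60. Fibonacci-style (each term is the sum of the two before it).
Track B: 11, 33, 99, 297, 891, 2673. Multiplying by 3 each time.
The 13th slot belongs to track A; its 7th term is 97.
Position 14 falls in track B as its term 7, giving 8019.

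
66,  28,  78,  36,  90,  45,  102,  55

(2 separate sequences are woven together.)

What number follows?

Split by position mod 2 into 2 tracks.
Track A = 66, 78, 90, 102: arithmetic with common difference +12.
Track B = 28, 36, 45, 55: triangular numbers starting at T_7.
Position 9 → track A, term 5 = 114.

114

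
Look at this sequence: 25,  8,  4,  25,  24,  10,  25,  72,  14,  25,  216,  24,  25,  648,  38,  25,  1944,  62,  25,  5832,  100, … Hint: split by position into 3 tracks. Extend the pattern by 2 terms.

Taking every 3rd term gives 3 separate tracks.
Stream A: 25, 25, 25, 25, 25, 25, 25. Always 25.
Stream B: 8, 24, 72, 216, 648, 1944, 5832. Multiplying by 3 each time.
Stream C: 4, 10, 14, 24, 38, 62, 100. A Fibonacci-like recurrence a_n = a_{n-1} + a_{n-2}.
The 22nd slot belongs to stream A; its 8th term is 25.
Term 23 comes from stream B (its 8th entry): 17496.

25, 17496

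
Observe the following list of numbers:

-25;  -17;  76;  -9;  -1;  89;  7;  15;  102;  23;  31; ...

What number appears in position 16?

55

Reading positions in blocks of 3 reveals the pattern AAB — 2 tracks woven together.
Track A = -25, -17, -9, -1, 7, 15, 23, 31: arithmetic, step +8.
Track B = 76, 89, 102: linear: a_n = 63 + 13·n.
Position 16 falls in track A as its term 11, giving 55.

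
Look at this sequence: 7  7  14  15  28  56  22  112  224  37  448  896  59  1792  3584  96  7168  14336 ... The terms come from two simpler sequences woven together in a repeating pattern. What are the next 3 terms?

155, 28672, 57344

Positions follow the repeating pattern ABB; grouping by letter gives 2 tracks.
Stream A: 7, 15, 22, 37, 59, 96 — a Fibonacci-like recurrence a_n = a_{n-1} + a_{n-2}.
Stream B: 7, 14, 28, 56, 112, 224, 448, 896, 1792, 3584, 7168, 14336 — geometric, ×2 each step.
Position 19 falls in stream A as its term 7, giving 155.
Term 20 comes from stream B (its 13th entry): 28672.
Position 21 falls in stream B as its term 14, giving 57344.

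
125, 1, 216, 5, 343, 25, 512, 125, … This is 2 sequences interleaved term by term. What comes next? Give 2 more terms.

The terms cycle through 2 interleaved subsequences.
Stream A: 125, 216, 343, 512 (perfect cubes starting at 5³).
Stream B: 1, 5, 25, 125 (powers of 5).
Position 9 falls in stream A as its term 5, giving 729.
Term 10 comes from stream B (its 5th entry): 625.

729, 625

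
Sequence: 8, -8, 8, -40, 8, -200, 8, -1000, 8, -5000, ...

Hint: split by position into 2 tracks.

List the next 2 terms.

8, -25000

The terms cycle through 2 interleaved subsequences.
Subsequence A = 8, 8, 8, 8, 8: always 8.
Subsequence B = -8, -40, -200, -1000, -5000: geometric, ×5 each step.
Position 11 → subsequence A, term 6 = 8.
Term 12 comes from subsequence B (its 6th entry): -25000.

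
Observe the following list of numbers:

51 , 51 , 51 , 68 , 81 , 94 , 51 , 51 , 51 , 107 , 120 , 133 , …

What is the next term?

Positions follow the repeating pattern AAABBB; grouping by letter gives 2 tracks.
Track A is 51, 51, 51, 51, 51, 51, which is constant 51.
Track B is 68, 81, 94, 107, 120, 133, which is arithmetic, step +13.
The 13th slot belongs to track A; its 7th term is 51.

51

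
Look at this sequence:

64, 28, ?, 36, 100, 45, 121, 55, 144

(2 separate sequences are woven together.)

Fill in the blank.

Split by position mod 2 into 2 tracks.
Track A: 64, ?, 100, 121, 144 — consecutive squares n² from n = 8.
Track B: 28, 36, 45, 55 — the triangular numbers T_7, T_8, ….
Track A's pattern makes the blank 81.

81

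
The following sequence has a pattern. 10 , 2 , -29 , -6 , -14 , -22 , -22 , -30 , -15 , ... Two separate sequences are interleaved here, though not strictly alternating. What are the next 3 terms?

-38, -46, -8

Reading positions in blocks of 3 reveals the pattern AAB — 2 tracks woven together.
Subsequence A: 10, 2, -6, -14, -22, -30. Linear: a_n = 18 − 8·n.
Subsequence B: -29, -22, -15. Linear: a_n = -36 + 7·n.
Position 10 falls in subsequence A as its term 7, giving -38.
Position 11 falls in subsequence A as its term 8, giving -46.
The 12th slot belongs to subsequence B; its 4th term is -8.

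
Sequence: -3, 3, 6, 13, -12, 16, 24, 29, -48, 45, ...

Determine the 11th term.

96

Positions 1, 3, 5, … form one subsequence and positions 2, 4, 6, … form another.
Track A = -3, 6, -12, 24, -48: geometric with ratio -2.
Track B = 3, 13, 16, 29, 45: Fibonacci-style (each term is the sum of the two before it).
Position 11 → track A, term 6 = 96.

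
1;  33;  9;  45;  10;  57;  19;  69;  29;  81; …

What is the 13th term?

77

Odd-indexed and even-indexed terms follow separate rules.
Stream A: 1, 9, 10, 19, 29. A Fibonacci-like recurrence a_n = a_{n-1} + a_{n-2}.
Stream B: 33, 45, 57, 69, 81. Adding 12 each time.
Position 13 falls in stream A as its term 7, giving 77.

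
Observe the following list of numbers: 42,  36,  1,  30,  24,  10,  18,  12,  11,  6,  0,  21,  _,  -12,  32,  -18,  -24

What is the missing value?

-6

Reading positions in blocks of 3 reveals the pattern AAB — 2 tracks woven together.
Stream A is 42, 36, 30, 24, 18, 12, 6, 0, ?, -12, -18, -24, which is arithmetic, step −6.
Stream B is 1, 10, 11, 21, 32, which is Fibonacci-style (each term is the sum of the two before it).
Filling stream A at index 9 by its rule yields -6.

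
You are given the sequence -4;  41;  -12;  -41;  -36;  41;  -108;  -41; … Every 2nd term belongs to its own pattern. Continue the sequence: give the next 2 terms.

Odd-indexed and even-indexed terms follow separate rules.
Stream A: -4, -12, -36, -108 — multiplying by 3 each time.
Stream B: 41, -41, 41, -41 — the oscillation 41·(−1)^(n+1).
The 9th slot belongs to stream A; its 5th term is -324.
Position 10 → stream B, term 5 = 41.

-324, 41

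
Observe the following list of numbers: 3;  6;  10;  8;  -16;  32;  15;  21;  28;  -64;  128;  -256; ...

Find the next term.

The slot pattern repeats as AAABBB (period 6), so there are 2 interleaved tracks.
Stream A = 3, 6, 10, 15, 21, 28: triangular numbers n(n+1)/2 for n = 2, 3, ….
Stream B = 8, -16, 32, -64, 128, -256: multiplying by -2 each time.
The 13th slot belongs to stream A; its 7th term is 36.

36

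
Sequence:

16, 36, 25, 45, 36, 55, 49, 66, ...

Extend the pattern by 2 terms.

Taking every 2nd term gives 2 separate tracks.
Stream A: 16, 25, 36, 49 — the squares 4², 5², 6², ….
Stream B: 36, 45, 55, 66 — triangular numbers starting at T_8.
Term 9 comes from stream A (its 5th entry): 64.
Position 10 → stream B, term 5 = 78.

64, 78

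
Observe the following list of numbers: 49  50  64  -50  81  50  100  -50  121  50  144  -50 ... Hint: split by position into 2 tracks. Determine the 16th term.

The terms cycle through 2 interleaved subsequences.
Track A: 49, 64, 81, 100, 121, 144 — consecutive squares n² from n = 7.
Track B: 50, -50, 50, -50, 50, -50 — the oscillation 50·(−1)^(n+1).
The 16th slot belongs to track B; its 8th term is -50.

-50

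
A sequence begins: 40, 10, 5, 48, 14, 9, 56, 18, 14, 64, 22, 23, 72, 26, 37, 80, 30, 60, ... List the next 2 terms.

88, 34

Taking every 3rd term gives 3 separate tracks.
Subsequence A = 40, 48, 56, 64, 72, 80: arithmetic with common difference +8.
Subsequence B = 10, 14, 18, 22, 26, 30: arithmetic with common difference +4.
Subsequence C = 5, 9, 14, 23, 37, 60: each term equals the sum of the previous two.
Term 19 comes from subsequence A (its 7th entry): 88.
The 20th slot belongs to subsequence B; its 7th term is 34.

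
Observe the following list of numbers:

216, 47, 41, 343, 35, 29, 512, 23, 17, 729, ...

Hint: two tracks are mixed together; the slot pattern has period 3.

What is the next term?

Reading positions in blocks of 3 reveals the pattern ABB — 2 tracks woven together.
Track A = 216, 343, 512, 729: consecutive cubes n³ from n = 6.
Track B = 47, 41, 35, 29, 23, 17: linear: a_n = 53 − 6·n.
The 11th slot belongs to track B; its 7th term is 11.

11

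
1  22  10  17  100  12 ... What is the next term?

Taking every 2nd term gives 2 separate tracks.
Track A: 1, 10, 100 — a geometric progression (common ratio 10).
Track B: 22, 17, 12 — arithmetic with common difference −5.
The 7th slot belongs to track A; its 4th term is 1000.

1000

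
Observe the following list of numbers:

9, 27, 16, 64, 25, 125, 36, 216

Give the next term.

Taking every 2nd term gives 2 separate tracks.
Track A = 9, 16, 25, 36: perfect squares starting at 3².
Track B = 27, 64, 125, 216: the cubes 3³, 4³, 5³, ….
Position 9 falls in track A as its term 5, giving 49.

49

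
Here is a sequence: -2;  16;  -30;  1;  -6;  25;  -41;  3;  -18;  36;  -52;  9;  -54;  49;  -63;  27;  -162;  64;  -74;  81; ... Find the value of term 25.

-1458

Split by position mod 4: positions 1, 5, 9, … form one track, and each other residue class forms its own.
Track A is -2, -6, -18, -54, -162, which is a geometric progression (common ratio 3).
Track B is 16, 25, 36, 49, 64, which is perfect squares starting at 4².
Track C is -30, -41, -52, -63, -74, which is arithmetic, step −11.
Track D is 1, 3, 9, 27, 81, which is powers 3^0, 3^1, 3^2, ….
The 25th slot belongs to track A; its 7th term is -1458.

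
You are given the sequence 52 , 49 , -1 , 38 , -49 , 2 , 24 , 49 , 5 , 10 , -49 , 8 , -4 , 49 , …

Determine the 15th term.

11

Taking every 3rd term gives 3 separate tracks.
Track A is 52, 38, 24, 10, -4, which is arithmetic with common difference −14.
Track B is 49, -49, 49, -49, 49, which is oscillating between 49 and -49.
Track C is -1, 2, 5, 8, which is linear: a_n = -4 + 3·n.
Position 15 falls in track C as its term 5, giving 11.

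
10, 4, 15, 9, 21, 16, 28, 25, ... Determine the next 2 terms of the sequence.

Split by position mod 2 into 2 tracks.
Track A = 10, 15, 21, 28: the triangular numbers T_4, T_5, ….
Track B = 4, 9, 16, 25: perfect squares starting at 2².
Term 9 comes from track A (its 5th entry): 36.
Position 10 falls in track B as its term 5, giving 36.

36, 36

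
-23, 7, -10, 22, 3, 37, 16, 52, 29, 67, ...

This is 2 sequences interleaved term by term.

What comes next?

Odd-indexed and even-indexed terms follow separate rules.
Stream A: -23, -10, 3, 16, 29 — arithmetic with common difference +13.
Stream B: 7, 22, 37, 52, 67 — arithmetic, step +15.
Position 11 → stream A, term 6 = 42.

42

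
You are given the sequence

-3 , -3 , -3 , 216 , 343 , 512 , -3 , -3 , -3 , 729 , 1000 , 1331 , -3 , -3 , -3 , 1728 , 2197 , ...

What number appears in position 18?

2744

The slot pattern repeats as AAABBB (period 6), so there are 2 interleaved tracks.
Track A: -3, -3, -3, -3, -3, -3, -3, -3, -3 — the constant sequence -3.
Track B: 216, 343, 512, 729, 1000, 1331, 1728, 2197 — the cubes 6³, 7³, 8³, ….
The 18th slot belongs to track B; its 9th term is 2744.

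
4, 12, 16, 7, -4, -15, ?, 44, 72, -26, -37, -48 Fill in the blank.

Reading positions in blocks of 6 reveals the pattern AAABBB — 2 tracks woven together.
Stream A: 4, 12, 16, ?, 44, 72 (each term equals the sum of the previous two).
Stream B: 7, -4, -15, -26, -37, -48 (linear: a_n = 18 − 11·n).
Filling stream A at index 4 by its rule yields 28.

28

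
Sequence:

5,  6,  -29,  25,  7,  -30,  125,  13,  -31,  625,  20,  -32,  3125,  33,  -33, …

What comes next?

The terms cycle through 3 interleaved subsequences.
Track A: 5, 25, 125, 625, 3125 (powers of 5).
Track B: 6, 7, 13, 20, 33 (a Fibonacci-like recurrence a_n = a_{n-1} + a_{n-2}).
Track C: -29, -30, -31, -32, -33 (linear: a_n = -28 − n).
Term 16 comes from track A (its 6th entry): 15625.

15625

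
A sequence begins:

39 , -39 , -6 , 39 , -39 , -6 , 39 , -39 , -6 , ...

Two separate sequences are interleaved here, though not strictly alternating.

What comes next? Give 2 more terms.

Positions follow the repeating pattern AAB; grouping by letter gives 2 tracks.
Subsequence A: 39, -39, 39, -39, 39, -39 — alternating ±39.
Subsequence B: -6, -6, -6 — always -6.
The 10th slot belongs to subsequence A; its 7th term is 39.
Term 11 comes from subsequence A (its 8th entry): -39.

39, -39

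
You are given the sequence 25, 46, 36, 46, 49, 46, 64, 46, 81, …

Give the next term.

46

Positions 1, 3, 5, … form one subsequence and positions 2, 4, 6, … form another.
Track A = 25, 36, 49, 64, 81: consecutive squares n² from n = 5.
Track B = 46, 46, 46, 46: the constant sequence 46.
The 10th slot belongs to track B; its 5th term is 46.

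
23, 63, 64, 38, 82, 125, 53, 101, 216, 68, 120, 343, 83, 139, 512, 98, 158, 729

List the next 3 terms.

113, 177, 1000

Taking every 3rd term gives 3 separate tracks.
Track A: 23, 38, 53, 68, 83, 98. Arithmetic, step +15.
Track B: 63, 82, 101, 120, 139, 158. Arithmetic, step +19.
Track C: 64, 125, 216, 343, 512, 729. The cubes 4³, 5³, 6³, ….
Term 19 comes from track A (its 7th entry): 113.
The 20th slot belongs to track B; its 7th term is 177.
The 21st slot belongs to track C; its 7th term is 1000.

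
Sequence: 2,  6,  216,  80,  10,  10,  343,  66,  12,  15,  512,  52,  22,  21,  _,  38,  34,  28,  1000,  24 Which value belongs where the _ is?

Read the sequence 4 terms at a time; column i is its own pattern.
Track A: 2, 10, 12, 22, 34. A Fibonacci-like recurrence a_n = a_{n-1} + a_{n-2}.
Track B: 6, 10, 15, 21, 28. The triangular numbers T_3, T_4, ….
Track C: 216, 343, 512, ?, 1000. Consecutive cubes n³ from n = 6.
Track D: 80, 66, 52, 38, 24. Arithmetic, step −14.
The gap is track C's term 4; the rule gives 729.

729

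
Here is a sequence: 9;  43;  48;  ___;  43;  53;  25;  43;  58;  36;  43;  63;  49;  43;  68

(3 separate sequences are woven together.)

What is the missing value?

The terms cycle through 3 interleaved subsequences.
Subsequence A: 9, ?, 25, 36, 49 — perfect squares starting at 3².
Subsequence B: 43, 43, 43, 43, 43 — always 43.
Subsequence C: 48, 53, 58, 63, 68 — adding 5 each time.
Filling subsequence A at index 2 by its rule yields 16.

16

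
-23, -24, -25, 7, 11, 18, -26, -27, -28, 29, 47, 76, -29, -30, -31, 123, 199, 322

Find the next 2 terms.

The slot pattern repeats as AAABBB (period 6), so there are 2 interleaved tracks.
Track A is -23, -24, -25, -26, -27, -28, -29, -30, -31, which is arithmetic, step −1.
Track B is 7, 11, 18, 29, 47, 76, 123, 199, 322, which is a Fibonacci-like recurrence a_n = a_{n-1} + a_{n-2}.
The 19th slot belongs to track A; its 10th term is -32.
Position 20 → track A, term 11 = -33.

-32, -33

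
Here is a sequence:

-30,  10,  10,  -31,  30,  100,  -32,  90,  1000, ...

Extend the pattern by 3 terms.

Split by position mod 3: positions 1, 4, 7, … form one track, and each other residue class forms its own.
Track A is -30, -31, -32, which is arithmetic with common difference −1.
Track B is 10, 30, 90, which is multiplying by 3 each time.
Track C is 10, 100, 1000, which is powers 10^1, 10^2, 10^3, ….
The 10th slot belongs to track A; its 4th term is -33.
The 11th slot belongs to track B; its 4th term is 270.
The 12th slot belongs to track C; its 4th term is 10000.

-33, 270, 10000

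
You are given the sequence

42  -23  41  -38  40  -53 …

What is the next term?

39

Split by position mod 2 into 2 tracks.
Stream A: 42, 41, 40 (arithmetic, step −1).
Stream B: -23, -38, -53 (arithmetic, step −15).
Position 7 → stream A, term 4 = 39.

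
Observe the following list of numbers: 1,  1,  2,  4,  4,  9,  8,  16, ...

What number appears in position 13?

Positions 1, 3, 5, … form one subsequence and positions 2, 4, 6, … form another.
Track A is 1, 2, 4, 8, which is powers 2^0, 2^1, 2^2, ….
Track B is 1, 4, 9, 16, which is perfect squares starting at 1².
Position 13 → track A, term 7 = 64.

64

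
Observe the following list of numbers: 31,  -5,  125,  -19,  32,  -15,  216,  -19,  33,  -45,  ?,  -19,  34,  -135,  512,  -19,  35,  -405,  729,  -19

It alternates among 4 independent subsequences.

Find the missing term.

Read the sequence 4 terms at a time; column i is its own pattern.
Track A: 31, 32, 33, 34, 35. Arithmetic, step +1.
Track B: -5, -15, -45, -135, -405. Multiplying by 3 each time.
Track C: 125, 216, ?, 512, 729. Perfect cubes starting at 5³.
Track D: -19, -19, -19, -19, -19. The constant sequence -19.
So the missing entry in track C is 343.

343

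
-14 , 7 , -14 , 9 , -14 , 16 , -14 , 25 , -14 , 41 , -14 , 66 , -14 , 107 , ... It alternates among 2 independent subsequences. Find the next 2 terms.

Positions 1, 3, 5, … form one subsequence and positions 2, 4, 6, … form another.
Track A = -14, -14, -14, -14, -14, -14, -14: always -14.
Track B = 7, 9, 16, 25, 41, 66, 107: a Fibonacci-like recurrence a_n = a_{n-1} + a_{n-2}.
The 15th slot belongs to track A; its 8th term is -14.
Position 16 falls in track B as its term 8, giving 173.

-14, 173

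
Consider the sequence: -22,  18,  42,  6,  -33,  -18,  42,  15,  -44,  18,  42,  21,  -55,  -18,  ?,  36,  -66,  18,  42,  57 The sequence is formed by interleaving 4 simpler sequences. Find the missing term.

Split by position mod 4: positions 1, 5, 9, … form one track, and each other residue class forms its own.
Stream A: -22, -33, -44, -55, -66 — subtracting 11 each time.
Stream B: 18, -18, 18, -18, 18 — oscillating between 18 and -18.
Stream C: 42, 42, 42, ?, 42 — the constant sequence 42.
Stream D: 6, 15, 21, 36, 57 — a Fibonacci-like recurrence a_n = a_{n-1} + a_{n-2}.
The gap is stream C's term 4; the rule gives 42.

42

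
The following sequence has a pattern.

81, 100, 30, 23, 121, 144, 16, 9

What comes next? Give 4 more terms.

169, 196, 2, -5

The slot pattern repeats as AABB (period 4), so there are 2 interleaved tracks.
Track A is 81, 100, 121, 144, which is perfect squares starting at 9².
Track B is 30, 23, 16, 9, which is linear: a_n = 37 − 7·n.
Position 9 falls in track A as its term 5, giving 169.
Position 10 falls in track A as its term 6, giving 196.
Position 11 falls in track B as its term 5, giving 2.
Term 12 comes from track B (its 6th entry): -5.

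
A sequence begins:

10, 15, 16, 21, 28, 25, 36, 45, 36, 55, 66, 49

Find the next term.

78

The slot pattern repeats as AAB (period 3), so there are 2 interleaved tracks.
Stream A = 10, 15, 21, 28, 36, 45, 55, 66: triangular numbers n(n+1)/2 for n = 4, 5, ….
Stream B = 16, 25, 36, 49: consecutive squares n² from n = 4.
The 13th slot belongs to stream A; its 9th term is 78.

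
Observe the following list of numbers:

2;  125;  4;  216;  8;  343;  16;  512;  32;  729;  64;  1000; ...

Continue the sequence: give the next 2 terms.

Split by position mod 2 into 2 tracks.
Track A: 2, 4, 8, 16, 32, 64. Geometric, ×2 each step.
Track B: 125, 216, 343, 512, 729, 1000. The cubes 5³, 6³, 7³, ….
Term 13 comes from track A (its 7th entry): 128.
Position 14 falls in track B as its term 7, giving 1331.

128, 1331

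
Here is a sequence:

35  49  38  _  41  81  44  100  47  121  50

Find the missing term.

64

Split by position mod 2 into 2 tracks.
Stream A: 35, 38, 41, 44, 47, 50 (linear: a_n = 32 + 3·n).
Stream B: 49, ?, 81, 100, 121 (consecutive squares n² from n = 7).
The gap is stream B's term 2; the rule gives 64.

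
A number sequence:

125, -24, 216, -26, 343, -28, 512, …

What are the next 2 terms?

-30, 729

Odd-indexed and even-indexed terms follow separate rules.
Subsequence A: 125, 216, 343, 512 (the cubes 5³, 6³, 7³, …).
Subsequence B: -24, -26, -28 (arithmetic, step −2).
Position 8 falls in subsequence B as its term 4, giving -30.
The 9th slot belongs to subsequence A; its 5th term is 729.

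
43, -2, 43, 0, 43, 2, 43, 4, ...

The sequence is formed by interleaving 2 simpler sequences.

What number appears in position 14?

Positions 1, 3, 5, … form one subsequence and positions 2, 4, 6, … form another.
Track A: 43, 43, 43, 43. Always 43.
Track B: -2, 0, 2, 4. Arithmetic, step +2.
Position 14 falls in track B as its term 7, giving 10.

10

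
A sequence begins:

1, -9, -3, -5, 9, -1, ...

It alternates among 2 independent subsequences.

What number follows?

Positions 1, 3, 5, … form one subsequence and positions 2, 4, 6, … form another.
Subsequence A: 1, -3, 9. Multiplying by -3 each time.
Subsequence B: -9, -5, -1. Linear: a_n = -13 + 4·n.
The 7th slot belongs to subsequence A; its 4th term is -27.

-27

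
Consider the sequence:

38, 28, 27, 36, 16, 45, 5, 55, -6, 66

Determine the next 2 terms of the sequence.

The terms cycle through 2 interleaved subsequences.
Stream A = 38, 27, 16, 5, -6: arithmetic with common difference −11.
Stream B = 28, 36, 45, 55, 66: triangular numbers starting at T_7.
Position 11 falls in stream A as its term 6, giving -17.
Term 12 comes from stream B (its 6th entry): 78.

-17, 78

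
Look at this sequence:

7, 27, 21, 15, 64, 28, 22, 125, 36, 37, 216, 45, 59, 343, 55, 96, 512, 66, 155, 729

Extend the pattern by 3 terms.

Read the sequence 3 terms at a time; column i is its own pattern.
Track A: 7, 15, 22, 37, 59, 96, 155 — each term equals the sum of the previous two.
Track B: 27, 64, 125, 216, 343, 512, 729 — the cubes 3³, 4³, 5³, ….
Track C: 21, 28, 36, 45, 55, 66 — triangular numbers n(n+1)/2 for n = 6, 7, ….
Term 21 comes from track C (its 7th entry): 78.
Term 22 comes from track A (its 8th entry): 251.
Position 23 → track B, term 8 = 1000.

78, 251, 1000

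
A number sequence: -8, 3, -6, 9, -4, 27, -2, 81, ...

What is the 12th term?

729

Taking every 2nd term gives 2 separate tracks.
Track A = -8, -6, -4, -2: adding 2 each time.
Track B = 3, 9, 27, 81: successive powers of 3.
Position 12 → track B, term 6 = 729.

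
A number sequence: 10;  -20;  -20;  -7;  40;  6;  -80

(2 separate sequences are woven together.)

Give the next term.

19

Odd-indexed and even-indexed terms follow separate rules.
Track A is 10, -20, 40, -80, which is geometric, ×-2 each step.
Track B is -20, -7, 6, which is adding 13 each time.
The 8th slot belongs to track B; its 4th term is 19.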